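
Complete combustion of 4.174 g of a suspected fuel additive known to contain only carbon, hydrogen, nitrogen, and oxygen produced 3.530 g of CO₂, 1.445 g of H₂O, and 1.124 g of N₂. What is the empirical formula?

C2H4N2O3

mol C = 3.530 g CO₂ ÷ 44.009 g/mol = 0.080211 mol
mol H = 2 × 1.445 g H₂O ÷ 18.015 g/mol = 0.16042 mol
mol N = 2 × 1.124 g N₂ ÷ 28.014 g/mol = 0.080246 mol
mass O = 4.174 − (0.96341 + 0.16171 + 1.1240) = 1.9249 g → mol O = 1.9249 ÷ 15.999 = 0.12031 mol
Divide by the smallest (0.080211 mol): C 1.000, H 2.000, N 1.000, O 1.500
Multiplying each by 2 gives whole numbers: C 2.00, H 4.00, N 2.00, O 3.00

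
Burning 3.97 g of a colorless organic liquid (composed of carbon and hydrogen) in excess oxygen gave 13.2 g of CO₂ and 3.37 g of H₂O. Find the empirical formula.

mol C = 13.2 g CO₂ ÷ 44.009 g/mol = 0.2999 mol
mol H = 2 × 3.37 g H₂O ÷ 18.015 g/mol = 0.3741 mol
Divide by the smallest (0.2999 mol): C 1.000, H 1.247
Multiplying each by 4 gives whole numbers: C 4.00, H 4.99

C4H5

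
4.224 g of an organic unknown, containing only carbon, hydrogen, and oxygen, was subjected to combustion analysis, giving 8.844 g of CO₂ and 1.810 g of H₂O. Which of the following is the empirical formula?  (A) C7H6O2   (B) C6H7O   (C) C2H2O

(C) C2H2O

mol C = 8.844 g CO₂ ÷ 44.009 g/mol = 0.20096 mol
mol H = 2 × 1.810 g H₂O ÷ 18.015 g/mol = 0.20094 mol
mass O = 4.224 − (2.4137 + 0.20255) = 1.6077 g → mol O = 1.6077 ÷ 15.999 = 0.10049 mol
Divide by the smallest (0.10049 mol): C 2.000, H 2.000, O 1.000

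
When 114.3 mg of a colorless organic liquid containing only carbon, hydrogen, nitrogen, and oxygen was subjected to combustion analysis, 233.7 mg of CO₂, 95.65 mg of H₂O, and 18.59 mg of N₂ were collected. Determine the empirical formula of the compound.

mol C = 0.2337 g CO₂ ÷ 44.009 g/mol = 0.0053103 mol
mol H = 2 × 0.09565 g H₂O ÷ 18.015 g/mol = 0.010619 mol
mol N = 2 × 0.01859 g N₂ ÷ 28.014 g/mol = 0.0013272 mol
mass O = 0.1143 − (0.063782 + 0.010704 + 0.018590) = 0.021224 g → mol O = 0.021224 ÷ 15.999 = 0.0013266 mol
Divide by the smallest (0.0013266 mol): C 4.003, H 8.005, N 1.000, O 1.000

C4H8NO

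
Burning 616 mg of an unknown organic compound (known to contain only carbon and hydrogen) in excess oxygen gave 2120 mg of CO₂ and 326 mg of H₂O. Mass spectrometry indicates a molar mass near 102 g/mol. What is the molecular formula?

mol C = 2.12 g CO₂ ÷ 44.009 g/mol = 0.04817 mol
mol H = 2 × 0.326 g H₂O ÷ 18.015 g/mol = 0.03619 mol
Divide by the smallest (0.03619 mol): C 1.331, H 1.000
Multiplying each by 3 gives whole numbers: C 3.99, H 3.00
Empirical formula: C4H3
Empirical-formula mass = 51.07 g/mol; 102 ÷ 51.07 ≈ 2, so the molecular formula is C8H6.

C8H6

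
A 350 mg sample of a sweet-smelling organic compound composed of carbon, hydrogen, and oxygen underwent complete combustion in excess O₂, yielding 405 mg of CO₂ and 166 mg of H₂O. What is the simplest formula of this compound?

mol C = 0.405 g CO₂ ÷ 44.009 g/mol = 0.009203 mol
mol H = 2 × 0.166 g H₂O ÷ 18.015 g/mol = 0.01843 mol
mass O = 0.350 − (0.1105 + 0.01858) = 0.2209 g → mol O = 0.2209 ÷ 15.999 = 0.01381 mol
Divide by the smallest (0.009203 mol): C 1.000, H 2.003, O 1.500
Multiplying each by 2 gives whole numbers: C 2.00, H 4.01, O 3.00

C2H4O3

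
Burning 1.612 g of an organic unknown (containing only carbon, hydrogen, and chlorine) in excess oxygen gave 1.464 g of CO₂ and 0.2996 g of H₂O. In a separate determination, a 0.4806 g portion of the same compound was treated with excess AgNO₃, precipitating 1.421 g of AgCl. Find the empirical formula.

mol C = 1.464 g CO₂ ÷ 44.009 g/mol = 0.033266 mol
mol H = 2 × 0.2996 g H₂O ÷ 18.015 g/mol = 0.033261 mol
From the AgCl data: mol Cl per gram of compound = (1.421 ÷ 143.318) ÷ 0.4806 = 0.020630 mol/g, so in the 1.612 g combustion sample mol Cl = 0.033256 mol
Divide by the smallest (0.033256 mol): C 1.000, H 1.000, Cl 1.000

CHCl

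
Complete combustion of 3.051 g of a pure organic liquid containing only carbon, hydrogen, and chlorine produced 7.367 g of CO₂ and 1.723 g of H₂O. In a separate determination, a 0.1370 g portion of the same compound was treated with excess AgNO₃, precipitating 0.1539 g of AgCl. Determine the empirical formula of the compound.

C7H8Cl

mol C = 7.367 g CO₂ ÷ 44.009 g/mol = 0.16740 mol
mol H = 2 × 1.723 g H₂O ÷ 18.015 g/mol = 0.19129 mol
From the AgCl data: mol Cl per gram of compound = (0.1539 ÷ 143.318) ÷ 0.1370 = 0.0078382 mol/g, so in the 3.051 g combustion sample mol Cl = 0.023914 mol
Divide by the smallest (0.023914 mol): C 7.000, H 7.999, Cl 1.000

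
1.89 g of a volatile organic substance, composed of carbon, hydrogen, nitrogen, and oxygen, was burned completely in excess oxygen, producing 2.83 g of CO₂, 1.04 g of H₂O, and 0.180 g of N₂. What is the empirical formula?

C5H9NO4

mol C = 2.83 g CO₂ ÷ 44.009 g/mol = 0.06431 mol
mol H = 2 × 1.04 g H₂O ÷ 18.015 g/mol = 0.1155 mol
mol N = 2 × 0.180 g N₂ ÷ 28.014 g/mol = 0.01285 mol
mass O = 1.89 − (0.7724 + 0.1164 + 0.1800) = 0.8212 g → mol O = 0.8212 ÷ 15.999 = 0.05133 mol
Divide by the smallest (0.01285 mol): C 5.004, H 8.985, N 1.000, O 3.994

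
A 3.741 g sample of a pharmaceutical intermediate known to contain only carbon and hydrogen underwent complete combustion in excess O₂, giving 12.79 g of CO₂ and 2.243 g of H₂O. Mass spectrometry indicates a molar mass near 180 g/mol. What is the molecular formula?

mol C = 12.79 g CO₂ ÷ 44.009 g/mol = 0.29062 mol
mol H = 2 × 2.243 g H₂O ÷ 18.015 g/mol = 0.24901 mol
Divide by the smallest (0.24901 mol): C 1.167, H 1.000
Multiplying each by 6 gives whole numbers: C 7.00, H 6.00
Empirical formula: C7H6
Empirical-formula mass = 90.12 g/mol; 180 ÷ 90.12 ≈ 2, so the molecular formula is C14H12.

C14H12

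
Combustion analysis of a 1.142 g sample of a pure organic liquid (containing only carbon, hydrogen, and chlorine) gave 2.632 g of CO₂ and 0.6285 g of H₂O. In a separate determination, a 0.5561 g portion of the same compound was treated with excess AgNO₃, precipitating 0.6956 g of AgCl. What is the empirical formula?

mol C = 2.632 g CO₂ ÷ 44.009 g/mol = 0.059806 mol
mol H = 2 × 0.6285 g H₂O ÷ 18.015 g/mol = 0.069775 mol
From the AgCl data: mol Cl per gram of compound = (0.6956 ÷ 143.318) ÷ 0.5561 = 0.0087278 mol/g, so in the 1.142 g combustion sample mol Cl = 0.0099672 mol
Divide by the smallest (0.0099672 mol): C 6.000, H 7.000, Cl 1.000

C6H7Cl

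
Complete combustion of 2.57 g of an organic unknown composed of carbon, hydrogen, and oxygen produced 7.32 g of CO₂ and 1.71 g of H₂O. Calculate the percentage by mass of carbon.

77.7%

mol C = 7.32 g CO₂ ÷ 44.009 g/mol = 0.1663 mol
mol H = 2 × 1.71 g H₂O ÷ 18.015 g/mol = 0.1898 mol
mass O = 2.57 − (1.998 + 0.1914) = 0.3809 g → mol O = 0.3809 ÷ 15.999 = 0.02380 mol
mass % C = 1.998 g ÷ 2.57 g × 100%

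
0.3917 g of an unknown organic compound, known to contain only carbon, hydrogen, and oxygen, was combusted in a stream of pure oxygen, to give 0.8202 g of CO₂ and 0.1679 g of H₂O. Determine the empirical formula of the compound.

C2H2O

mol C = 0.8202 g CO₂ ÷ 44.009 g/mol = 0.018637 mol
mol H = 2 × 0.1679 g H₂O ÷ 18.015 g/mol = 0.018640 mol
mass O = 0.3917 − (0.22385 + 0.018789) = 0.14906 g → mol O = 0.14906 ÷ 15.999 = 0.0093169 mol
Divide by the smallest (0.0093169 mol): C 2.000, H 2.001, O 1.000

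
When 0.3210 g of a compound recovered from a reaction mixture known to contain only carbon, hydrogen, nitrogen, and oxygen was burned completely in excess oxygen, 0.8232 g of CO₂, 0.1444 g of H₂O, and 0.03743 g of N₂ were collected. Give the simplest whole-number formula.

mol C = 0.8232 g CO₂ ÷ 44.009 g/mol = 0.018705 mol
mol H = 2 × 0.1444 g H₂O ÷ 18.015 g/mol = 0.016031 mol
mol N = 2 × 0.03743 g N₂ ÷ 28.014 g/mol = 0.0026722 mol
mass O = 0.3210 − (0.22467 + 0.016159 + 0.037430) = 0.042742 g → mol O = 0.042742 ÷ 15.999 = 0.0026715 mol
Divide by the smallest (0.0026715 mol): C 7.002, H 6.001, N 1.000, O 1.000

C7H6NO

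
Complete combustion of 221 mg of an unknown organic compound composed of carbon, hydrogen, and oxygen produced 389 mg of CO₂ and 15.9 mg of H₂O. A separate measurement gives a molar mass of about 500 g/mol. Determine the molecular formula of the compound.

mol C = 0.389 g CO₂ ÷ 44.009 g/mol = 0.008839 mol
mol H = 2 × 0.0159 g H₂O ÷ 18.015 g/mol = 0.001765 mol
mass O = 0.221 − (0.1062 + 0.001779) = 0.1131 g → mol O = 0.1131 ÷ 15.999 = 0.007066 mol
Divide by the smallest (0.001765 mol): C 5.007, H 1.000, O 4.003
Empirical formula: C5HO4
Empirical-formula mass = 125.06 g/mol; 500 ÷ 125.06 ≈ 4, so the molecular formula is C20H4O16.

C20H4O16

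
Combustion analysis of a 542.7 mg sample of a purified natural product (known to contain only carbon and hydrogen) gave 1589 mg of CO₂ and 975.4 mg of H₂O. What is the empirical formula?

CH3

mol C = 1.589 g CO₂ ÷ 44.009 g/mol = 0.036106 mol
mol H = 2 × 0.9754 g H₂O ÷ 18.015 g/mol = 0.10829 mol
Divide by the smallest (0.036106 mol): C 1.000, H 2.999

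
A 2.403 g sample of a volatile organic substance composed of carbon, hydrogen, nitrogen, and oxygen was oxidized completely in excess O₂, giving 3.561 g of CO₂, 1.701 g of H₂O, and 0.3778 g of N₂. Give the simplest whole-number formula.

mol C = 3.561 g CO₂ ÷ 44.009 g/mol = 0.080915 mol
mol H = 2 × 1.701 g H₂O ÷ 18.015 g/mol = 0.18884 mol
mol N = 2 × 0.3778 g N₂ ÷ 28.014 g/mol = 0.026972 mol
mass O = 2.403 − (0.97187 + 0.19035 + 0.37780) = 0.86297 g → mol O = 0.86297 ÷ 15.999 = 0.053939 mol
Divide by the smallest (0.026972 mol): C 3.000, H 7.001, N 1.000, O 2.000

C3H7NO2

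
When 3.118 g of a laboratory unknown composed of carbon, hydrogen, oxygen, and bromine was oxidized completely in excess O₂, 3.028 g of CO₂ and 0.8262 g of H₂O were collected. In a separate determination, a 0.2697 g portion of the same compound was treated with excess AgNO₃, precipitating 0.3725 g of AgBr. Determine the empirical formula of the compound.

C3H4BrO

mol C = 3.028 g CO₂ ÷ 44.009 g/mol = 0.068804 mol
mol H = 2 × 0.8262 g H₂O ÷ 18.015 g/mol = 0.091724 mol
From the AgBr data: mol Br per gram of compound = (0.3725 ÷ 187.772) ÷ 0.2697 = 0.0073555 mol/g, so in the 3.118 g combustion sample mol Br = 0.022935 mol
mass O = 3.118 − (0.82641 + 0.092457 + 1.8326) = 0.36657 g → mol O = 0.36657 ÷ 15.999 = 0.022912 mol
Divide by the smallest (0.022912 mol): C 3.003, H 4.003, Br 1.001, O 1.000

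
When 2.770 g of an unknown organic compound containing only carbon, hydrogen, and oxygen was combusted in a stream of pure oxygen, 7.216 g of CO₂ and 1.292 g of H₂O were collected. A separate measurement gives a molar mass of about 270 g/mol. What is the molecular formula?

C16H14O4

mol C = 7.216 g CO₂ ÷ 44.009 g/mol = 0.16397 mol
mol H = 2 × 1.292 g H₂O ÷ 18.015 g/mol = 0.14344 mol
mass O = 2.770 − (1.9694 + 0.14458) = 0.65602 g → mol O = 0.65602 ÷ 15.999 = 0.041004 mol
Divide by the smallest (0.041004 mol): C 3.999, H 3.498, O 1.000
Multiplying each by 2 gives whole numbers: C 8.00, H 7.00, O 2.00
Empirical formula: C8H7O2
Empirical-formula mass = 135.14 g/mol; 270 ÷ 135.14 ≈ 2, so the molecular formula is C16H14O4.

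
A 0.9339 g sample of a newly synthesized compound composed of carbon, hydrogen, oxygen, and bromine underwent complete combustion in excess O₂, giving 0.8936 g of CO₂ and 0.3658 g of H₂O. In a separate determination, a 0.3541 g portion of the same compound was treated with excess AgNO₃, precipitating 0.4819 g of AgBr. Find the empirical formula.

C3H6BrO

mol C = 0.8936 g CO₂ ÷ 44.009 g/mol = 0.020305 mol
mol H = 2 × 0.3658 g H₂O ÷ 18.015 g/mol = 0.040611 mol
From the AgBr data: mol Br per gram of compound = (0.4819 ÷ 187.772) ÷ 0.3541 = 0.0072477 mol/g, so in the 0.9339 g combustion sample mol Br = 0.0067686 mol
mass O = 0.9339 − (0.24388 + 0.040935 + 0.54084) = 0.10824 g → mol O = 0.10824 ÷ 15.999 = 0.0067655 mol
Divide by the smallest (0.0067655 mol): C 3.001, H 6.003, Br 1.000, O 1.000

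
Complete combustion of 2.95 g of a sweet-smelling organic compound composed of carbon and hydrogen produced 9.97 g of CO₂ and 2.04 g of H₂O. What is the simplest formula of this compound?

CH

mol C = 9.97 g CO₂ ÷ 44.009 g/mol = 0.2265 mol
mol H = 2 × 2.04 g H₂O ÷ 18.015 g/mol = 0.2265 mol
Divide by the smallest (0.2265 mol): C 1.000, H 1.000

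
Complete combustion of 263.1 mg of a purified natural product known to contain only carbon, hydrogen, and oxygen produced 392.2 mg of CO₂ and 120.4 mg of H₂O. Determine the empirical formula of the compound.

C2H3O2

mol C = 0.3922 g CO₂ ÷ 44.009 g/mol = 0.0089118 mol
mol H = 2 × 0.1204 g H₂O ÷ 18.015 g/mol = 0.013367 mol
mass O = 0.2631 − (0.10704 + 0.013474) = 0.14259 g → mol O = 0.14259 ÷ 15.999 = 0.0089122 mol
Divide by the smallest (0.0089118 mol): C 1.000, H 1.500, O 1.000
Multiplying each by 2 gives whole numbers: C 2.00, H 3.00, O 2.00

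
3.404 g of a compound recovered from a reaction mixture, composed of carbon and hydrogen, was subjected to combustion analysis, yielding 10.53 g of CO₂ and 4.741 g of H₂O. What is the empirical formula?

C5H11

mol C = 10.53 g CO₂ ÷ 44.009 g/mol = 0.23927 mol
mol H = 2 × 4.741 g H₂O ÷ 18.015 g/mol = 0.52634 mol
Divide by the smallest (0.23927 mol): C 1.000, H 2.200
Multiplying each by 5 gives whole numbers: C 5.00, H 11.00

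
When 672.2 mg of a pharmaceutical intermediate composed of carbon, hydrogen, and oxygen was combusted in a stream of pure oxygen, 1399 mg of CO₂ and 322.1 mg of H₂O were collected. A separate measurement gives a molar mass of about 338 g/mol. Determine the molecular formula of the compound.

mol C = 1.399 g CO₂ ÷ 44.009 g/mol = 0.031789 mol
mol H = 2 × 0.3221 g H₂O ÷ 18.015 g/mol = 0.035759 mol
mass O = 0.6722 − (0.38182 + 0.036045) = 0.25434 g → mol O = 0.25434 ÷ 15.999 = 0.015897 mol
Divide by the smallest (0.015897 mol): C 2.000, H 2.249, O 1.000
Multiplying each by 4 gives whole numbers: C 8.00, H 9.00, O 4.00
Empirical formula: C8H9O4
Empirical-formula mass = 169.16 g/mol; 338 ÷ 169.16 ≈ 2, so the molecular formula is C16H18O8.

C16H18O8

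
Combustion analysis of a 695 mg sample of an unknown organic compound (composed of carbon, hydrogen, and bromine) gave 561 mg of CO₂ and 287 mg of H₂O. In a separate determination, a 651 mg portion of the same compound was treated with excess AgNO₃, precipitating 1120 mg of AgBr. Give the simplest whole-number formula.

mol C = 0.561 g CO₂ ÷ 44.009 g/mol = 0.01275 mol
mol H = 2 × 0.287 g H₂O ÷ 18.015 g/mol = 0.03186 mol
From the AgBr data: mol Br per gram of compound = (1.12 ÷ 187.772) ÷ 0.651 = 0.009162 mol/g, so in the 0.695 g combustion sample mol Br = 0.006368 mol
Divide by the smallest (0.006368 mol): C 2.002, H 5.004, Br 1.000

C2H5Br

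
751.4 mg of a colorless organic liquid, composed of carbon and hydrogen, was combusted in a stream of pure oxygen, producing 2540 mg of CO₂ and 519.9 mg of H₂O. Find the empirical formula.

CH

mol C = 2.540 g CO₂ ÷ 44.009 g/mol = 0.057715 mol
mol H = 2 × 0.5199 g H₂O ÷ 18.015 g/mol = 0.057719 mol
Divide by the smallest (0.057715 mol): C 1.000, H 1.000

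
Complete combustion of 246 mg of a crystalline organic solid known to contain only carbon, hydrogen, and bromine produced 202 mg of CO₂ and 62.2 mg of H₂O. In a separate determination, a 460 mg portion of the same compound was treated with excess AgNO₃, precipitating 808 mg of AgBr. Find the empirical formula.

C2H3Br

mol C = 0.202 g CO₂ ÷ 44.009 g/mol = 0.004590 mol
mol H = 2 × 0.0622 g H₂O ÷ 18.015 g/mol = 0.006905 mol
From the AgBr data: mol Br per gram of compound = (0.808 ÷ 187.772) ÷ 0.460 = 0.009355 mol/g, so in the 0.246 g combustion sample mol Br = 0.002301 mol
Divide by the smallest (0.002301 mol): C 1.995, H 3.001, Br 1.000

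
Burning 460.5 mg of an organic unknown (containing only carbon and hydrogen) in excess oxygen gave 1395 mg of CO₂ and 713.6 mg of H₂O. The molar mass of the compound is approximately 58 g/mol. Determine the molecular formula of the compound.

C4H10

mol C = 1.395 g CO₂ ÷ 44.009 g/mol = 0.031698 mol
mol H = 2 × 0.7136 g H₂O ÷ 18.015 g/mol = 0.079223 mol
Divide by the smallest (0.031698 mol): C 1.000, H 2.499
Multiplying each by 2 gives whole numbers: C 2.00, H 5.00
Empirical formula: C2H5
Empirical-formula mass = 29.06 g/mol; 58 ÷ 29.06 ≈ 2, so the molecular formula is C4H10.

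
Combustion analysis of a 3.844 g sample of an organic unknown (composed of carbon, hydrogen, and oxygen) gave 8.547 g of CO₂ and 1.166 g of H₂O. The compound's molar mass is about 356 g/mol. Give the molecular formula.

C18H12O8

mol C = 8.547 g CO₂ ÷ 44.009 g/mol = 0.19421 mol
mol H = 2 × 1.166 g H₂O ÷ 18.015 g/mol = 0.12945 mol
mass O = 3.844 − (2.3327 + 0.13048) = 1.3809 g → mol O = 1.3809 ÷ 15.999 = 0.086309 mol
Divide by the smallest (0.086309 mol): C 2.250, H 1.500, O 1.000
Multiplying each by 4 gives whole numbers: C 9.00, H 6.00, O 4.00
Empirical formula: C9H6O4
Empirical-formula mass = 178.14 g/mol; 356 ÷ 178.14 ≈ 2, so the molecular formula is C18H12O8.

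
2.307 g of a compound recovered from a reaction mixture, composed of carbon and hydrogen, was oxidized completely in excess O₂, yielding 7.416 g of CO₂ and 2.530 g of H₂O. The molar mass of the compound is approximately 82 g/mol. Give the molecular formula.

C6H10

mol C = 7.416 g CO₂ ÷ 44.009 g/mol = 0.16851 mol
mol H = 2 × 2.530 g H₂O ÷ 18.015 g/mol = 0.28088 mol
Divide by the smallest (0.16851 mol): C 1.000, H 1.667
Multiplying each by 3 gives whole numbers: C 3.00, H 5.00
Empirical formula: C3H5
Empirical-formula mass = 41.07 g/mol; 82 ÷ 41.07 ≈ 2, so the molecular formula is C6H10.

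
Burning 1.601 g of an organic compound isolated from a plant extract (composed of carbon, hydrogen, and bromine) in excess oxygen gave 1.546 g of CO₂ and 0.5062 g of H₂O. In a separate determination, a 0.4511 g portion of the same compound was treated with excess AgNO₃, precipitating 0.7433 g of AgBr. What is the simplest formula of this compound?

C5H8Br2

mol C = 1.546 g CO₂ ÷ 44.009 g/mol = 0.035129 mol
mol H = 2 × 0.5062 g H₂O ÷ 18.015 g/mol = 0.056198 mol
From the AgBr data: mol Br per gram of compound = (0.7433 ÷ 187.772) ÷ 0.4511 = 0.0087753 mol/g, so in the 1.601 g combustion sample mol Br = 0.014049 mol
Divide by the smallest (0.014049 mol): C 2.500, H 4.000, Br 1.000
Multiplying each by 2 gives whole numbers: C 5.00, H 8.00, Br 2.00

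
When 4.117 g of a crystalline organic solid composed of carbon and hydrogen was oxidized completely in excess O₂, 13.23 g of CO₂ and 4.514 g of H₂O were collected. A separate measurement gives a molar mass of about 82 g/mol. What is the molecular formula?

C6H10

mol C = 13.23 g CO₂ ÷ 44.009 g/mol = 0.30062 mol
mol H = 2 × 4.514 g H₂O ÷ 18.015 g/mol = 0.50114 mol
Divide by the smallest (0.30062 mol): C 1.000, H 1.667
Multiplying each by 3 gives whole numbers: C 3.00, H 5.00
Empirical formula: C3H5
Empirical-formula mass = 41.07 g/mol; 82 ÷ 41.07 ≈ 2, so the molecular formula is C6H10.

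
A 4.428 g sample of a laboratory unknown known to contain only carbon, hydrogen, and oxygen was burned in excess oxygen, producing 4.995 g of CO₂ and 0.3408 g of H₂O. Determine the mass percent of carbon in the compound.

30.79%

mol C = 4.995 g CO₂ ÷ 44.009 g/mol = 0.11350 mol
mol H = 2 × 0.3408 g H₂O ÷ 18.015 g/mol = 0.037835 mol
mass O = 4.428 − (1.3632 + 0.038138) = 3.0266 g → mol O = 3.0266 ÷ 15.999 = 0.18918 mol
mass % C = 1.3632 g ÷ 4.428 g × 100%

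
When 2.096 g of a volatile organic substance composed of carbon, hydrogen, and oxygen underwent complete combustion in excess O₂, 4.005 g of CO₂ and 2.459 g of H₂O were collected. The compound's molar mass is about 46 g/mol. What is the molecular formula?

mol C = 4.005 g CO₂ ÷ 44.009 g/mol = 0.091004 mol
mol H = 2 × 2.459 g H₂O ÷ 18.015 g/mol = 0.27299 mol
mass O = 2.096 − (1.0931 + 0.27518) = 0.72777 g → mol O = 0.72777 ÷ 15.999 = 0.045489 mol
Divide by the smallest (0.045489 mol): C 2.001, H 6.001, O 1.000
Empirical formula: C2H6O
Empirical-formula mass = 46.07 g/mol; 46 ÷ 46.07 ≈ 1, so the molecular formula is C2H6O.

C2H6O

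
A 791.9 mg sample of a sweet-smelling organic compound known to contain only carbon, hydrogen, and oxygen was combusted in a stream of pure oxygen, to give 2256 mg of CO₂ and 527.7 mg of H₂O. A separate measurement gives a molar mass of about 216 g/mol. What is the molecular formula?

C14H16O2

mol C = 2.256 g CO₂ ÷ 44.009 g/mol = 0.051262 mol
mol H = 2 × 0.5277 g H₂O ÷ 18.015 g/mol = 0.058585 mol
mass O = 0.7919 − (0.61571 + 0.059053) = 0.11714 g → mol O = 0.11714 ÷ 15.999 = 0.0073215 mol
Divide by the smallest (0.0073215 mol): C 7.002, H 8.002, O 1.000
Empirical formula: C7H8O
Empirical-formula mass = 108.14 g/mol; 216 ÷ 108.14 ≈ 2, so the molecular formula is C14H16O2.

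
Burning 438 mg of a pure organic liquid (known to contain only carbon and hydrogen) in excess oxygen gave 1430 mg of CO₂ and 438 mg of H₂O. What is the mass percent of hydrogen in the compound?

mol C = 1.43 g CO₂ ÷ 44.009 g/mol = 0.03249 mol
mol H = 2 × 0.438 g H₂O ÷ 18.015 g/mol = 0.04863 mol
mass % H = 0.04902 g ÷ 0.438 g × 100%

11.2%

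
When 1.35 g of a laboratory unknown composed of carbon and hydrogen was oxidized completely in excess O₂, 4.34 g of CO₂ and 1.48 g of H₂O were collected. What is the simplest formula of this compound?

C3H5

mol C = 4.34 g CO₂ ÷ 44.009 g/mol = 0.09862 mol
mol H = 2 × 1.48 g H₂O ÷ 18.015 g/mol = 0.1643 mol
Divide by the smallest (0.09862 mol): C 1.000, H 1.666
Multiplying each by 3 gives whole numbers: C 3.00, H 5.00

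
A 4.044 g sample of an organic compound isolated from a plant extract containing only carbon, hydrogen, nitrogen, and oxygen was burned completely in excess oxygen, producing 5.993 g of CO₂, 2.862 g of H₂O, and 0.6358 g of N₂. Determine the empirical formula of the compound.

mol C = 5.993 g CO₂ ÷ 44.009 g/mol = 0.13618 mol
mol H = 2 × 2.862 g H₂O ÷ 18.015 g/mol = 0.31774 mol
mol N = 2 × 0.6358 g N₂ ÷ 28.014 g/mol = 0.045392 mol
mass O = 4.044 − (1.6356 + 0.32028 + 0.63580) = 1.4523 g → mol O = 1.4523 ÷ 15.999 = 0.090775 mol
Divide by the smallest (0.045392 mol): C 3.000, H 7.000, N 1.000, O 2.000

C3H7NO2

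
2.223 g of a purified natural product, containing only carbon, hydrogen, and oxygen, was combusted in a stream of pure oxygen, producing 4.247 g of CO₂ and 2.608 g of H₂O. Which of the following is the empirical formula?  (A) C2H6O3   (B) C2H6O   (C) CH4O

(B) C2H6O

mol C = 4.247 g CO₂ ÷ 44.009 g/mol = 0.096503 mol
mol H = 2 × 2.608 g H₂O ÷ 18.015 g/mol = 0.28954 mol
mass O = 2.223 − (1.1591 + 0.29185) = 0.77205 g → mol O = 0.77205 ÷ 15.999 = 0.048256 mol
Divide by the smallest (0.048256 mol): C 2.000, H 6.000, O 1.000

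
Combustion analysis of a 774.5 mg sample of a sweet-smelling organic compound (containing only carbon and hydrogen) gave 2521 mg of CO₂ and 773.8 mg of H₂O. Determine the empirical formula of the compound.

C2H3

mol C = 2.521 g CO₂ ÷ 44.009 g/mol = 0.057284 mol
mol H = 2 × 0.7738 g H₂O ÷ 18.015 g/mol = 0.085906 mol
Divide by the smallest (0.057284 mol): C 1.000, H 1.500
Multiplying each by 2 gives whole numbers: C 2.00, H 3.00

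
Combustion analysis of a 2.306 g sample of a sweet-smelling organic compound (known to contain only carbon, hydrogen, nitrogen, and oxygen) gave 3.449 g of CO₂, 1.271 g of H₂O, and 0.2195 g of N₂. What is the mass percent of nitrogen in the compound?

9.52%

mol C = 3.449 g CO₂ ÷ 44.009 g/mol = 0.078370 mol
mol H = 2 × 1.271 g H₂O ÷ 18.015 g/mol = 0.14110 mol
mol N = 2 × 0.2195 g N₂ ÷ 28.014 g/mol = 0.015671 mol
mass O = 2.306 − (0.94131 + 0.14223 + 0.21950) = 1.0030 g → mol O = 1.0030 ÷ 15.999 = 0.062689 mol
mass % N = 0.21950 g ÷ 2.306 g × 100%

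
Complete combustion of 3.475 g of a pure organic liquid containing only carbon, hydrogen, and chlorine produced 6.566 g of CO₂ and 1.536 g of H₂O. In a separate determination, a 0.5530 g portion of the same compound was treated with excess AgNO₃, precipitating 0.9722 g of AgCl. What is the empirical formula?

mol C = 6.566 g CO₂ ÷ 44.009 g/mol = 0.14920 mol
mol H = 2 × 1.536 g H₂O ÷ 18.015 g/mol = 0.17052 mol
From the AgCl data: mol Cl per gram of compound = (0.9722 ÷ 143.318) ÷ 0.5530 = 0.012267 mol/g, so in the 3.475 g combustion sample mol Cl = 0.042627 mol
Divide by the smallest (0.042627 mol): C 3.500, H 4.000, Cl 1.000
Multiplying each by 2 gives whole numbers: C 7.00, H 8.00, Cl 2.00

C7H8Cl2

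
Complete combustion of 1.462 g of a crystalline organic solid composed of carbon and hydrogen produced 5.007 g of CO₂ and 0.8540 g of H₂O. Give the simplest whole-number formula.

C6H5

mol C = 5.007 g CO₂ ÷ 44.009 g/mol = 0.11377 mol
mol H = 2 × 0.8540 g H₂O ÷ 18.015 g/mol = 0.094810 mol
Divide by the smallest (0.094810 mol): C 1.200, H 1.000
Multiplying each by 5 gives whole numbers: C 6.00, H 5.00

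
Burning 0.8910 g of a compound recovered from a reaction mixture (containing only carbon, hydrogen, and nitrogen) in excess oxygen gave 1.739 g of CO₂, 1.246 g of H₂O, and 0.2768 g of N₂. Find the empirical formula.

mol C = 1.739 g CO₂ ÷ 44.009 g/mol = 0.039515 mol
mol H = 2 × 1.246 g H₂O ÷ 18.015 g/mol = 0.13833 mol
mol N = 2 × 0.2768 g N₂ ÷ 28.014 g/mol = 0.019762 mol
Divide by the smallest (0.019762 mol): C 2.000, H 7.000, N 1.000

C2H7N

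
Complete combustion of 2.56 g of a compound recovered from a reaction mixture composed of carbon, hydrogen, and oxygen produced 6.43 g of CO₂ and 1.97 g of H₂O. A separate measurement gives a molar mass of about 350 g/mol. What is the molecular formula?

C20H30O5

mol C = 6.43 g CO₂ ÷ 44.009 g/mol = 0.1461 mol
mol H = 2 × 1.97 g H₂O ÷ 18.015 g/mol = 0.2187 mol
mass O = 2.56 − (1.755 + 0.2205) = 0.5847 g → mol O = 0.5847 ÷ 15.999 = 0.03654 mol
Divide by the smallest (0.03654 mol): C 3.998, H 5.985, O 1.000
Empirical formula: C4H6O
Empirical-formula mass = 70.09 g/mol; 350 ÷ 70.09 ≈ 5, so the molecular formula is C20H30O5.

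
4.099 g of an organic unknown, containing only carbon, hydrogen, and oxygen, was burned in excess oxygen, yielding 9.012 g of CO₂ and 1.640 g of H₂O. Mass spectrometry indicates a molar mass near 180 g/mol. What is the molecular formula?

C9H8O4

mol C = 9.012 g CO₂ ÷ 44.009 g/mol = 0.20478 mol
mol H = 2 × 1.640 g H₂O ÷ 18.015 g/mol = 0.18207 mol
mass O = 4.099 − (2.4596 + 0.18353) = 1.4559 g → mol O = 1.4559 ÷ 15.999 = 0.091000 mol
Divide by the smallest (0.091000 mol): C 2.250, H 2.001, O 1.000
Multiplying each by 4 gives whole numbers: C 9.00, H 8.00, O 4.00
Empirical formula: C9H8O4
Empirical-formula mass = 180.16 g/mol; 180 ÷ 180.16 ≈ 1, so the molecular formula is C9H8O4.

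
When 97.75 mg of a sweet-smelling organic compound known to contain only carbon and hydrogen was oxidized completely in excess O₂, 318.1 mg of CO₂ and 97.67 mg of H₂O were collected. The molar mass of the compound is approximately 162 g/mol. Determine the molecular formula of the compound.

C12H18

mol C = 0.3181 g CO₂ ÷ 44.009 g/mol = 0.0072281 mol
mol H = 2 × 0.09767 g H₂O ÷ 18.015 g/mol = 0.010843 mol
Divide by the smallest (0.0072281 mol): C 1.000, H 1.500
Multiplying each by 2 gives whole numbers: C 2.00, H 3.00
Empirical formula: C2H3
Empirical-formula mass = 27.05 g/mol; 162 ÷ 27.05 ≈ 6, so the molecular formula is C12H18.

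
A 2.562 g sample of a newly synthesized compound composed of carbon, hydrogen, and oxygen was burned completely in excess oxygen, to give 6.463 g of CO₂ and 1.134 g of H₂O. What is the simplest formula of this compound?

C7H6O2

mol C = 6.463 g CO₂ ÷ 44.009 g/mol = 0.14686 mol
mol H = 2 × 1.134 g H₂O ÷ 18.015 g/mol = 0.12590 mol
mass O = 2.562 − (1.7639 + 0.12690) = 0.67121 g → mol O = 0.67121 ÷ 15.999 = 0.041953 mol
Divide by the smallest (0.041953 mol): C 3.500, H 3.001, O 1.000
Multiplying each by 2 gives whole numbers: C 7.00, H 6.00, O 2.00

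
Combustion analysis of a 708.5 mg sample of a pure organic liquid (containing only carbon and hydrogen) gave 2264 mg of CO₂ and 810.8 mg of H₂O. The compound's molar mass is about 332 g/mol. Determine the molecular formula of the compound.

mol C = 2.264 g CO₂ ÷ 44.009 g/mol = 0.051444 mol
mol H = 2 × 0.8108 g H₂O ÷ 18.015 g/mol = 0.090014 mol
Divide by the smallest (0.051444 mol): C 1.000, H 1.750
Multiplying each by 4 gives whole numbers: C 4.00, H 7.00
Empirical formula: C4H7
Empirical-formula mass = 55.10 g/mol; 332 ÷ 55.10 ≈ 6, so the molecular formula is C24H42.

C24H42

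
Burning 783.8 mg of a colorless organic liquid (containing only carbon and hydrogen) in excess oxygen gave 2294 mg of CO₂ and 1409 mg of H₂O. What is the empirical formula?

mol C = 2.294 g CO₂ ÷ 44.009 g/mol = 0.052126 mol
mol H = 2 × 1.409 g H₂O ÷ 18.015 g/mol = 0.15643 mol
Divide by the smallest (0.052126 mol): C 1.000, H 3.001

CH3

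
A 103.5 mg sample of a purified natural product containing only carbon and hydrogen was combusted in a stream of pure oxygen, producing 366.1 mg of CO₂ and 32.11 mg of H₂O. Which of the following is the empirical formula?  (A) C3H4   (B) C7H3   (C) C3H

mol C = 0.3661 g CO₂ ÷ 44.009 g/mol = 0.0083188 mol
mol H = 2 × 0.03211 g H₂O ÷ 18.015 g/mol = 0.0035648 mol
Divide by the smallest (0.0035648 mol): C 2.334, H 1.000
Multiplying each by 3 gives whole numbers: C 7.00, H 3.00

(B) C7H3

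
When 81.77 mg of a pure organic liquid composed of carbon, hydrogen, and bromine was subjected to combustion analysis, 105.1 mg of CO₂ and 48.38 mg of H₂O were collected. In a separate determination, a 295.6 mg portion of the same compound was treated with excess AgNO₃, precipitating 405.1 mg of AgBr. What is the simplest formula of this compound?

mol C = 0.1051 g CO₂ ÷ 44.009 g/mol = 0.0023881 mol
mol H = 2 × 0.04838 g H₂O ÷ 18.015 g/mol = 0.0053711 mol
From the AgBr data: mol Br per gram of compound = (0.4051 ÷ 187.772) ÷ 0.2956 = 0.0072984 mol/g, so in the 0.08177 g combustion sample mol Br = 0.00059679 mol
Divide by the smallest (0.00059679 mol): C 4.002, H 9.000, Br 1.000

C4H9Br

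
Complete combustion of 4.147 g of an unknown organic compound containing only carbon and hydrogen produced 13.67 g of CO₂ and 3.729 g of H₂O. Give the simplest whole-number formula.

C3H4

mol C = 13.67 g CO₂ ÷ 44.009 g/mol = 0.31062 mol
mol H = 2 × 3.729 g H₂O ÷ 18.015 g/mol = 0.41399 mol
Divide by the smallest (0.31062 mol): C 1.000, H 1.333
Multiplying each by 3 gives whole numbers: C 3.00, H 4.00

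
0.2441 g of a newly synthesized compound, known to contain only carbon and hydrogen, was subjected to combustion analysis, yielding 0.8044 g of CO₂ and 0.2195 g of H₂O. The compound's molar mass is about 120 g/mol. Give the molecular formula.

mol C = 0.8044 g CO₂ ÷ 44.009 g/mol = 0.018278 mol
mol H = 2 × 0.2195 g H₂O ÷ 18.015 g/mol = 0.024369 mol
Divide by the smallest (0.018278 mol): C 1.000, H 1.333
Multiplying each by 3 gives whole numbers: C 3.00, H 4.00
Empirical formula: C3H4
Empirical-formula mass = 40.06 g/mol; 120 ÷ 40.06 ≈ 3, so the molecular formula is C9H12.

C9H12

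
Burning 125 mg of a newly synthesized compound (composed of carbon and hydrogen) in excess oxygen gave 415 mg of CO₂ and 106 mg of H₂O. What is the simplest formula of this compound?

C4H5

mol C = 0.415 g CO₂ ÷ 44.009 g/mol = 0.009430 mol
mol H = 2 × 0.106 g H₂O ÷ 18.015 g/mol = 0.01177 mol
Divide by the smallest (0.009430 mol): C 1.000, H 1.248
Multiplying each by 4 gives whole numbers: C 4.00, H 4.99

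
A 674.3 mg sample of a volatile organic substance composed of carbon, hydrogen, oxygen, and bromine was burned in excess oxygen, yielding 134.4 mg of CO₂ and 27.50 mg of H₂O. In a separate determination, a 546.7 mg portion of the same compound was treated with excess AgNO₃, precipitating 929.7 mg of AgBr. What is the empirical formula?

CHBr2O3

mol C = 0.1344 g CO₂ ÷ 44.009 g/mol = 0.0030539 mol
mol H = 2 × 0.02750 g H₂O ÷ 18.015 g/mol = 0.0030530 mol
From the AgBr data: mol Br per gram of compound = (0.9297 ÷ 187.772) ÷ 0.5467 = 0.0090566 mol/g, so in the 0.6743 g combustion sample mol Br = 0.0061068 mol
mass O = 0.6743 − (0.036681 + 0.0030774 + 0.48796) = 0.14658 g → mol O = 0.14658 ÷ 15.999 = 0.0091619 mol
Divide by the smallest (0.0030530 mol): C 1.000, H 1.000, Br 2.000, O 3.001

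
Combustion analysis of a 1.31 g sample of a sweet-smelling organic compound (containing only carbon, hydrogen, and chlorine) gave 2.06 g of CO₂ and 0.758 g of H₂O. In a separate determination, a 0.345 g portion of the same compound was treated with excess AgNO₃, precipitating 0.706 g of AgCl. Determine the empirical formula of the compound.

mol C = 2.06 g CO₂ ÷ 44.009 g/mol = 0.04681 mol
mol H = 2 × 0.758 g H₂O ÷ 18.015 g/mol = 0.08415 mol
From the AgCl data: mol Cl per gram of compound = (0.706 ÷ 143.318) ÷ 0.345 = 0.01428 mol/g, so in the 1.31 g combustion sample mol Cl = 0.01870 mol
Divide by the smallest (0.01870 mol): C 2.502, H 4.499, Cl 1.000
Multiplying each by 2 gives whole numbers: C 5.00, H 9.00, Cl 2.00

C5H9Cl2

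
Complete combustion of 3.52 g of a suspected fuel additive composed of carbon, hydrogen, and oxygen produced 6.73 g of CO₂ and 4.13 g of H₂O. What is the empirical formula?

C2H6O

mol C = 6.73 g CO₂ ÷ 44.009 g/mol = 0.1529 mol
mol H = 2 × 4.13 g H₂O ÷ 18.015 g/mol = 0.4585 mol
mass O = 3.52 − (1.837 + 0.4622) = 1.221 g → mol O = 1.221 ÷ 15.999 = 0.07632 mol
Divide by the smallest (0.07632 mol): C 2.004, H 6.008, O 1.000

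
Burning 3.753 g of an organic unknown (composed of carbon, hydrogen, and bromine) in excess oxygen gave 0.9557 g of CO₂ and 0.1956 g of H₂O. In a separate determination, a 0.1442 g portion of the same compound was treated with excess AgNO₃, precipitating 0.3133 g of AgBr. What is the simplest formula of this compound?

CHBr2

mol C = 0.9557 g CO₂ ÷ 44.009 g/mol = 0.021716 mol
mol H = 2 × 0.1956 g H₂O ÷ 18.015 g/mol = 0.021715 mol
From the AgBr data: mol Br per gram of compound = (0.3133 ÷ 187.772) ÷ 0.1442 = 0.011571 mol/g, so in the 3.753 g combustion sample mol Br = 0.043425 mol
Divide by the smallest (0.021715 mol): C 1.000, H 1.000, Br 2.000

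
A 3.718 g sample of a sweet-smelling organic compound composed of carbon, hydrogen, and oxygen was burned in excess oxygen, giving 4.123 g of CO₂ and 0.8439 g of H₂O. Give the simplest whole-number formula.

C3H3O5

mol C = 4.123 g CO₂ ÷ 44.009 g/mol = 0.093685 mol
mol H = 2 × 0.8439 g H₂O ÷ 18.015 g/mol = 0.093689 mol
mass O = 3.718 − (1.1253 + 0.094438) = 2.4983 g → mol O = 2.4983 ÷ 15.999 = 0.15615 mol
Divide by the smallest (0.093685 mol): C 1.000, H 1.000, O 1.667
Multiplying each by 3 gives whole numbers: C 3.00, H 3.00, O 5.00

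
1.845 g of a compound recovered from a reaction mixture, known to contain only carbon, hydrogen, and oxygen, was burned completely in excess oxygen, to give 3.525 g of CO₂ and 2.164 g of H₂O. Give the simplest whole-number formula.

mol C = 3.525 g CO₂ ÷ 44.009 g/mol = 0.080097 mol
mol H = 2 × 2.164 g H₂O ÷ 18.015 g/mol = 0.24024 mol
mass O = 1.845 − (0.96205 + 0.24217) = 0.64079 g → mol O = 0.64079 ÷ 15.999 = 0.040052 mol
Divide by the smallest (0.040052 mol): C 2.000, H 5.998, O 1.000

C2H6O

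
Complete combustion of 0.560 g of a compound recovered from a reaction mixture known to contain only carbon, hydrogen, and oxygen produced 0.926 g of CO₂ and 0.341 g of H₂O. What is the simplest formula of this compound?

C5H9O4

mol C = 0.926 g CO₂ ÷ 44.009 g/mol = 0.02104 mol
mol H = 2 × 0.341 g H₂O ÷ 18.015 g/mol = 0.03786 mol
mass O = 0.560 − (0.2527 + 0.03816) = 0.2691 g → mol O = 0.2691 ÷ 15.999 = 0.01682 mol
Divide by the smallest (0.01682 mol): C 1.251, H 2.251, O 1.000
Multiplying each by 4 gives whole numbers: C 5.00, H 9.00, O 4.00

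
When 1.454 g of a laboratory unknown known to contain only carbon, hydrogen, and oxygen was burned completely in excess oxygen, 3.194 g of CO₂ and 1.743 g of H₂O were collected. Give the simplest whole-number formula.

C3H8O

mol C = 3.194 g CO₂ ÷ 44.009 g/mol = 0.072576 mol
mol H = 2 × 1.743 g H₂O ÷ 18.015 g/mol = 0.19351 mol
mass O = 1.454 − (0.87171 + 0.19505) = 0.38724 g → mol O = 0.38724 ÷ 15.999 = 0.024204 mol
Divide by the smallest (0.024204 mol): C 2.999, H 7.995, O 1.000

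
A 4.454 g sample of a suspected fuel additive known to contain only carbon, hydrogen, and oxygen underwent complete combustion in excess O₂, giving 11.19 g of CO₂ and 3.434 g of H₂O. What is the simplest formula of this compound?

C4H6O

mol C = 11.19 g CO₂ ÷ 44.009 g/mol = 0.25427 mol
mol H = 2 × 3.434 g H₂O ÷ 18.015 g/mol = 0.38124 mol
mass O = 4.454 − (3.0540 + 0.38429) = 1.0157 g → mol O = 1.0157 ÷ 15.999 = 0.063487 mol
Divide by the smallest (0.063487 mol): C 4.005, H 6.005, O 1.000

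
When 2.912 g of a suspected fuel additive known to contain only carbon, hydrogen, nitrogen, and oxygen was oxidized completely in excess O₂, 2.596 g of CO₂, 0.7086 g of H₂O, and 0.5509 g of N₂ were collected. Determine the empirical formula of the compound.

mol C = 2.596 g CO₂ ÷ 44.009 g/mol = 0.058988 mol
mol H = 2 × 0.7086 g H₂O ÷ 18.015 g/mol = 0.078668 mol
mol N = 2 × 0.5509 g N₂ ÷ 28.014 g/mol = 0.039330 mol
mass O = 2.912 − (0.70850 + 0.079297 + 0.55090) = 1.5733 g → mol O = 1.5733 ÷ 15.999 = 0.098337 mol
Divide by the smallest (0.039330 mol): C 1.500, H 2.000, N 1.000, O 2.500
Multiplying each by 2 gives whole numbers: C 3.00, H 4.00, N 2.00, O 5.00

C3H4N2O5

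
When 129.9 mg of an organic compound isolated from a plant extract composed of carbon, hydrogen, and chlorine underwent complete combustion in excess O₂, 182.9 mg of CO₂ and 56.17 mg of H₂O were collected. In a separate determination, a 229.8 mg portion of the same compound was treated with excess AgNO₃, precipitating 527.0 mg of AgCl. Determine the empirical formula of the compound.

C2H3Cl

mol C = 0.1829 g CO₂ ÷ 44.009 g/mol = 0.0041560 mol
mol H = 2 × 0.05617 g H₂O ÷ 18.015 g/mol = 0.0062359 mol
From the AgCl data: mol Cl per gram of compound = (0.5270 ÷ 143.318) ÷ 0.2298 = 0.016001 mol/g, so in the 0.1299 g combustion sample mol Cl = 0.0020786 mol
Divide by the smallest (0.0020786 mol): C 1.999, H 3.000, Cl 1.000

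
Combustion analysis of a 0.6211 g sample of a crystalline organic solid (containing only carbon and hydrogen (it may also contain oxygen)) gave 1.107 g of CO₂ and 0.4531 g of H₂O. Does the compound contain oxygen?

yes

mol C = 1.107 g CO₂ ÷ 44.009 g/mol = 0.025154 mol
mol H = 2 × 0.4531 g H₂O ÷ 18.015 g/mol = 0.050303 mol
C and H account for only 0.35283 g of the 0.6211 g sample; the remaining 0.26827 g must be oxygen.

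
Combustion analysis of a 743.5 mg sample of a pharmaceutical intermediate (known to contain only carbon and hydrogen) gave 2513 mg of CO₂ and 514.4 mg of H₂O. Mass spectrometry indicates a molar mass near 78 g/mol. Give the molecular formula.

C6H6

mol C = 2.513 g CO₂ ÷ 44.009 g/mol = 0.057102 mol
mol H = 2 × 0.5144 g H₂O ÷ 18.015 g/mol = 0.057108 mol
Divide by the smallest (0.057102 mol): C 1.000, H 1.000
Empirical formula: CH
Empirical-formula mass = 13.02 g/mol; 78 ÷ 13.02 ≈ 6, so the molecular formula is C6H6.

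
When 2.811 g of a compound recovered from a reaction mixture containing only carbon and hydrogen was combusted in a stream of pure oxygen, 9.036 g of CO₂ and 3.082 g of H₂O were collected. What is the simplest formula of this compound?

mol C = 9.036 g CO₂ ÷ 44.009 g/mol = 0.20532 mol
mol H = 2 × 3.082 g H₂O ÷ 18.015 g/mol = 0.34216 mol
Divide by the smallest (0.20532 mol): C 1.000, H 1.666
Multiplying each by 3 gives whole numbers: C 3.00, H 5.00

C3H5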